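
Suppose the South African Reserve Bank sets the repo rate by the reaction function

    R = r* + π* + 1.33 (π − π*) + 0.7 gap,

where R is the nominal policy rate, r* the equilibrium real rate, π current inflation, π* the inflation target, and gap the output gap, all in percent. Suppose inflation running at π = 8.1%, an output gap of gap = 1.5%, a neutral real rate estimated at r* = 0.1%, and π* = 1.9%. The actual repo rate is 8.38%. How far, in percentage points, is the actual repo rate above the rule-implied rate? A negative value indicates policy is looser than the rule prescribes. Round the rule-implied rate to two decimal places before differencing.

-2.92 pp

R = 0.1 + 1.9 + 1.33 × (8.1 − 1.9) + 0.7 × 1.5
   = 0.1 + 1.9 + 8.246 + 1.05 = 11.30
Deviation = 8.38 − 11.30 = -2.92 pp.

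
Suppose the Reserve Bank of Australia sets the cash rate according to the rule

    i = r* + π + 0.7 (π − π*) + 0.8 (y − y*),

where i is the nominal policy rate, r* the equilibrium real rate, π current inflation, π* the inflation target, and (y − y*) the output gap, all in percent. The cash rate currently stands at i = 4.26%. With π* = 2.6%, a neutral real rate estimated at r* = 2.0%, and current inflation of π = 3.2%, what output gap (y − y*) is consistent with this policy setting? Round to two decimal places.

0.8 (y − y*) = 4.26 − 2.0 − 3.2 − 0.7 × (3.2 − 2.6) = -1.36
(y − y*) = -1.36 / 0.8 = -1.70

-1.70%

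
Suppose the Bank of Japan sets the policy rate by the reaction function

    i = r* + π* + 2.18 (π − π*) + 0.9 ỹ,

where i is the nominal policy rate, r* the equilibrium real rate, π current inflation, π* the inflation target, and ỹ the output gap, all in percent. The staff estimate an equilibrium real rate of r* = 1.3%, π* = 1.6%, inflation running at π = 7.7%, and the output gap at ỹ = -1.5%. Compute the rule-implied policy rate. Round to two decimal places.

14.85%

i = 1.3 + 1.6 + 2.18 × (7.7 − 1.6) + 0.9 × (-1.5)
   = 1.3 + 1.6 + 13.298 − 1.35 = 14.85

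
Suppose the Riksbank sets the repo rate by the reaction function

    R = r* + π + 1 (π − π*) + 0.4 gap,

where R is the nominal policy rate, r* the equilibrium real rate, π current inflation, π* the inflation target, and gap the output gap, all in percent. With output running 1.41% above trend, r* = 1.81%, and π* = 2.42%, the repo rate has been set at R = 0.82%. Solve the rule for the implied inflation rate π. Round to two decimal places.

Output 1.41% above potential → gap = 1.41.
Collecting π: R = r* + (1 + 1) π − 1 π* + 0.4 gap
2 π = 0.82 − 1.81 + 1 × 2.42 − 0.4 × 1.41 = 0.866
π = 0.866 / 2 = 0.43

0.43%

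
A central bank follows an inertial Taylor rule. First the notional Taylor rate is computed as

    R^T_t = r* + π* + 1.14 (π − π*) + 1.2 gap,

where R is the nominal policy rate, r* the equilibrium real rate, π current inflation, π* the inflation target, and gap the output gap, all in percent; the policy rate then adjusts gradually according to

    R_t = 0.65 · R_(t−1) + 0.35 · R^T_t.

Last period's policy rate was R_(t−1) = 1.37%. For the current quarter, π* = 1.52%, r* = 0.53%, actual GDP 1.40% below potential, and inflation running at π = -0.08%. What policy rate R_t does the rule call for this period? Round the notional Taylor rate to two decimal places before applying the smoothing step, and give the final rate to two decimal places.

0.38%

Output 1.40% below potential → gap = -1.40.
R^T_t = 0.53 + 1.52 + 1.14 × (-0.08 − 1.52) + 1.2 × (-1.40)
   = 0.53 + 1.52 − 1.824 − 1.68 = -1.45
R_t = 0.65 × 1.37 + 0.35 × (-1.45) = 0.8905 − 0.5075 = 0.38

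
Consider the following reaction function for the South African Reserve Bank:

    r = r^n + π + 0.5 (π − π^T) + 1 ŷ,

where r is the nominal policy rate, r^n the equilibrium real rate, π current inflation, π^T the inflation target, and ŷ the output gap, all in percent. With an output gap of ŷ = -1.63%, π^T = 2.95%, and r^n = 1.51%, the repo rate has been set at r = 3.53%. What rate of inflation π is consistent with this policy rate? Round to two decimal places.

Collecting π: r = r^n + (1 + 0.5) π − 0.5 π^T + 1 ŷ
1.5 π = 3.53 − 1.51 + 0.5 × 2.95 − 1 × (-1.63) = 5.125
π = 5.125 / 1.5 = 3.42

3.42%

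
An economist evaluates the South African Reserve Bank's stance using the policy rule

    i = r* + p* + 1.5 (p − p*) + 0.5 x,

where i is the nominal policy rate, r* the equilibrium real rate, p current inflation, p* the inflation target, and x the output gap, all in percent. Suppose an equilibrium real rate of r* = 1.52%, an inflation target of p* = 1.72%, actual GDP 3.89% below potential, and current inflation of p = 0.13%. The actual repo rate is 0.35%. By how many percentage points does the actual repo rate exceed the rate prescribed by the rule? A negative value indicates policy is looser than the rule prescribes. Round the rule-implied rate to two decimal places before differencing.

Output 3.89% below potential → x = -3.89.
i = 1.52 + 1.72 + 1.5 × (0.13 − 1.72) + 0.5 × (-3.89)
   = 1.52 + 1.72 − 2.385 − 1.945 = -1.09
Deviation = 0.35 − (-1.09) = 1.44 pp.

1.44 pp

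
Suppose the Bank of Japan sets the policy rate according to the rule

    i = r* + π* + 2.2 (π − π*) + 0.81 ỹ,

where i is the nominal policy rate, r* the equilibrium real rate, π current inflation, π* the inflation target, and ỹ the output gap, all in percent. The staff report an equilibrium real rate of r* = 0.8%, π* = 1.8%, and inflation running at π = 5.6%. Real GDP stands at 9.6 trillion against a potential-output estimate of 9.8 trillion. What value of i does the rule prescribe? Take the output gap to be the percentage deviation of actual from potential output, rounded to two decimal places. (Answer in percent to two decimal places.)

9.31%

Output gap = 100 × (9.6 − 9.8) / 9.8 = -2.04%.
i = 0.80 + 1.80 + 2.2 × (5.60 − 1.80) + 0.81 × (-2.04)
   = 0.80 + 1.8 + 8.36 − 1.6524 = 9.31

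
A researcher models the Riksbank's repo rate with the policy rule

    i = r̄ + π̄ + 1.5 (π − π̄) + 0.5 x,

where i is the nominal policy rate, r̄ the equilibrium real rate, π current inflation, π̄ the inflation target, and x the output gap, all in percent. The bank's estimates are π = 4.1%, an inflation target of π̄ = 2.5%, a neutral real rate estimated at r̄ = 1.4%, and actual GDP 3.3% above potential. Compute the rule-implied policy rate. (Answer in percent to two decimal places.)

7.95%

Output 3.3% above potential → x = 3.3.
i = 1.4 + 2.5 + 1.5 × (4.1 − 2.5) + 0.5 × 3.3
   = 1.4 + 2.5 + 2.4 + 1.65 = 7.95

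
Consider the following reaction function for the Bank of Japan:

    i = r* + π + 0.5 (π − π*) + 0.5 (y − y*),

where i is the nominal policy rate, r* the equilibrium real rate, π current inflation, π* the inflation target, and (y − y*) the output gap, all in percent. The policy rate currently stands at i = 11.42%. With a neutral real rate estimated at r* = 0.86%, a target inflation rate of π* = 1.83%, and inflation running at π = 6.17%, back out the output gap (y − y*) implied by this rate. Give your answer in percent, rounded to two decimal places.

4.44%

0.5 (y − y*) = 11.42 − 0.86 − 6.17 − 0.5 × (6.17 − 1.83) = 2.22
(y − y*) = 2.22 / 0.5 = 4.44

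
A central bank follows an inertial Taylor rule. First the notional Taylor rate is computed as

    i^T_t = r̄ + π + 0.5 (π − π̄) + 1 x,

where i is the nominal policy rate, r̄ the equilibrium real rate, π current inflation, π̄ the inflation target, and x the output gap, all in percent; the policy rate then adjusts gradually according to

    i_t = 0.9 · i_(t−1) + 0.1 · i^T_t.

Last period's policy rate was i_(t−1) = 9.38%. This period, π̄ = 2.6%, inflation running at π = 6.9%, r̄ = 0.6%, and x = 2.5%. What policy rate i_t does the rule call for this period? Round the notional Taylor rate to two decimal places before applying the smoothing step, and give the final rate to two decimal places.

9.66%

i^T_t = 0.6 + 6.9 + 0.5 × (6.9 − 2.6) + 1 × 2.5
   = 0.6 + 6.9 + 2.15 + 2.5 = 12.15
i_t = 0.9 × 9.38 + 0.1 × 12.15 = 8.442 + 1.215 = 9.66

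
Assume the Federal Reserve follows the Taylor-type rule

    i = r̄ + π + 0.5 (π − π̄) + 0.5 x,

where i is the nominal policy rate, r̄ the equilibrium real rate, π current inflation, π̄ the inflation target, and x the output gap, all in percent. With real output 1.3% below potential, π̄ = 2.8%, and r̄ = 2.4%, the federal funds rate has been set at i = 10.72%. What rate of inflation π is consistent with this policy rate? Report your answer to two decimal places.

Output 1.3% below potential → x = -1.3.
Collecting π: i = r̄ + (1 + 0.5) π − 0.5 π̄ + 0.5 x
1.5 π = 10.72 − 2.4 + 0.5 × 2.8 − 0.5 × (-1.3) = 10.37
π = 10.37 / 1.5 = 6.91

6.91%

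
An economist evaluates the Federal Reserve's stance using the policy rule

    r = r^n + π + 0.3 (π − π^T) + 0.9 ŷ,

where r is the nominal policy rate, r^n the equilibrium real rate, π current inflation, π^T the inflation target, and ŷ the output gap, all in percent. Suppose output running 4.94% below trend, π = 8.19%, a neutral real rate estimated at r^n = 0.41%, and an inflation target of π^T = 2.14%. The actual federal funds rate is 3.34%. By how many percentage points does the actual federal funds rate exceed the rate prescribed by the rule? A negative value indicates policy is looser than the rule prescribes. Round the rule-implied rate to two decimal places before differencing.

-2.63 pp

Output 4.94% below potential → ŷ = -4.94.
r = 0.41 + 8.19 + 0.3 × (8.19 − 2.14) + 0.9 × (-4.94)
   = 0.41 + 8.19 + 1.815 − 4.446 = 5.97
Deviation = 3.34 − 5.97 = -2.63 pp.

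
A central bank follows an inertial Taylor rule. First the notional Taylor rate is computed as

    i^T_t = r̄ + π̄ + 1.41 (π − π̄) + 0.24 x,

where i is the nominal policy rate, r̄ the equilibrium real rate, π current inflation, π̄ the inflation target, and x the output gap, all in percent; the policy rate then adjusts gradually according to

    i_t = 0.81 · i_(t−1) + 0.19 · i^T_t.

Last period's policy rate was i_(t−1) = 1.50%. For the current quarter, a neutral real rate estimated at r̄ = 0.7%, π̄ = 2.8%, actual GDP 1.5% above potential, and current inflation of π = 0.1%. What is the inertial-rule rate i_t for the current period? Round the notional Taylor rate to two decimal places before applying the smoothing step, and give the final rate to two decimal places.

1.22%

Output 1.5% above potential → x = 1.5.
i^T_t = 0.7 + 2.8 + 1.41 × (0.1 − 2.8) + 0.24 × 1.5
   = 0.7 + 2.8 − 3.807 + 0.36 = 0.05
i_t = 0.81 × 1.50 + 0.19 × 0.05 = 1.215 + 0.0095 = 1.22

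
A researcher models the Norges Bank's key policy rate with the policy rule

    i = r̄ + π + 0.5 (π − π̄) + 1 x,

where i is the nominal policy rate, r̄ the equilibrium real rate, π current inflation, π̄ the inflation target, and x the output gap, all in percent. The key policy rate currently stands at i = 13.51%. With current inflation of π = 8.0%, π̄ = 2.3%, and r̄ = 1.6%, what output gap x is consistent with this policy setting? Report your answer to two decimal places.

1 x = 13.51 − 1.6 − 8.0 − 0.5 × (8.0 − 2.3) = 1.06
x = 1.06 / 1 = 1.06

1.06%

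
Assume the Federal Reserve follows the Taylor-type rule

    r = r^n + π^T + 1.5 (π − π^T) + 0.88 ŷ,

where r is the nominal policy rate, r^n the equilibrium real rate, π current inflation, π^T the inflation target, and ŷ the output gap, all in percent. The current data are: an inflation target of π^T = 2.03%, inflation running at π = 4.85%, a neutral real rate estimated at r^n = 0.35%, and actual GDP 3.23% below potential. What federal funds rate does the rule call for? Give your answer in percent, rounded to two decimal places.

3.77%

Output 3.23% below potential → ŷ = -3.23.
r = 0.35 + 2.03 + 1.5 × (4.85 − 2.03) + 0.88 × (-3.23)
   = 0.35 + 2.03 + 4.23 − 2.8424 = 3.77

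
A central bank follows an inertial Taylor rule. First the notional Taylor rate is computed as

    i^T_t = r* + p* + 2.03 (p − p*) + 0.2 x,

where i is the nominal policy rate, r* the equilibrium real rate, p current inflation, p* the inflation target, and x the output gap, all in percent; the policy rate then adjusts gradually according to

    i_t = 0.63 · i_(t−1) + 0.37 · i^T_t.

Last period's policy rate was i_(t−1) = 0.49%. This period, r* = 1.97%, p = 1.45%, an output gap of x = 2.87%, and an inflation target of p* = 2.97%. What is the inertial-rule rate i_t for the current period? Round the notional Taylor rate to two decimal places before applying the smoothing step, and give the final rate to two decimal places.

i^T_t = 1.97 + 2.97 + 2.03 × (1.45 − 2.97) + 0.2 × 2.87
   = 1.97 + 2.97 − 3.0856 + 0.574 = 2.43
i_t = 0.63 × 0.49 + 0.37 × 2.43 = 0.3087 + 0.8991 = 1.21

1.21%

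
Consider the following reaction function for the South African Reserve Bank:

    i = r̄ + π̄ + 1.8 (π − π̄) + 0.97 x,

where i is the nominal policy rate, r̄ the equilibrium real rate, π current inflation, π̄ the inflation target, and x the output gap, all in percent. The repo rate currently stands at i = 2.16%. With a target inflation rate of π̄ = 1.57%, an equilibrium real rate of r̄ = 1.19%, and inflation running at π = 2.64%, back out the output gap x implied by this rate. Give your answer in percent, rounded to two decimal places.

0.97 x = 2.16 − 1.19 − 1.57 − 1.8 × (2.64 − 1.57) = -2.526
x = -2.526 / 0.97 = -2.60

-2.60%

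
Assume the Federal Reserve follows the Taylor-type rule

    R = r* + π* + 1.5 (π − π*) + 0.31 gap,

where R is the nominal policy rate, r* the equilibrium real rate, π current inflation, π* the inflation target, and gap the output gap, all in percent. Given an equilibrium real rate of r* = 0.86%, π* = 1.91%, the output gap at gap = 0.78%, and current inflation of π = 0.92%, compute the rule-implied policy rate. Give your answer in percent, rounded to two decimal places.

R = 0.86 + 1.91 + 1.5 × (0.92 − 1.91) + 0.31 × 0.78
   = 0.86 + 1.91 − 1.485 + 0.2418 = 1.53

1.53%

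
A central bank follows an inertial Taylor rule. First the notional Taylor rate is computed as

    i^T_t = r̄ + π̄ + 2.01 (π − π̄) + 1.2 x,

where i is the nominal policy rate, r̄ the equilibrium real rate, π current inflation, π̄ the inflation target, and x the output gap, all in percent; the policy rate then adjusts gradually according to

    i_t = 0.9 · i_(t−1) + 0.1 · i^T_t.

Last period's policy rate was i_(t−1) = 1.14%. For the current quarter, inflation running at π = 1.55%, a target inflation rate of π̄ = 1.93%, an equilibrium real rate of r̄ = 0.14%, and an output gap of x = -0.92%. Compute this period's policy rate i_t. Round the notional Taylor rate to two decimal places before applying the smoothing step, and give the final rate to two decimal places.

i^T_t = 0.14 + 1.93 + 2.01 × (1.55 − 1.93) + 1.2 × (-0.92)
   = 0.14 + 1.93 − 0.7638 − 1.104 = 0.20
i_t = 0.9 × 1.14 + 0.1 × 0.20 = 1.026 + 0.02 = 1.05

1.05%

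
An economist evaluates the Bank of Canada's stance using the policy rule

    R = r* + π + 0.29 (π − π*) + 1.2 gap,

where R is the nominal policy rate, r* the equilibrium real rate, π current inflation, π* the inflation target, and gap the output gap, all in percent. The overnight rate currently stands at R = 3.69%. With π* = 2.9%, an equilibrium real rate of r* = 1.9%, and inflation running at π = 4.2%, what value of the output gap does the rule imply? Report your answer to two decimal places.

-2.32%

1.2 gap = 3.69 − 1.9 − 4.2 − 0.29 × (4.2 − 2.9) = -2.787
gap = -2.787 / 1.2 = -2.32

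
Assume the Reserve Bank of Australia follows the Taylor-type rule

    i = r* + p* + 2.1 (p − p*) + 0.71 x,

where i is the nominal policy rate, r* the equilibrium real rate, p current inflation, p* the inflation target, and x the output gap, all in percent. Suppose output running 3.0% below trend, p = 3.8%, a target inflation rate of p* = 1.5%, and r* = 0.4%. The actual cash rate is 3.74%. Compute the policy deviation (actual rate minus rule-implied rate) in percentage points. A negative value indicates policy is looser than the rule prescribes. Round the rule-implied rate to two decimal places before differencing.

-0.86 pp

Output 3.0% below potential → x = -3.0.
i = 0.4 + 1.5 + 2.1 × (3.8 − 1.5) + 0.71 × (-3.0)
   = 0.4 + 1.5 + 4.83 − 2.13 = 4.60
Deviation = 3.74 − 4.60 = -0.86 pp.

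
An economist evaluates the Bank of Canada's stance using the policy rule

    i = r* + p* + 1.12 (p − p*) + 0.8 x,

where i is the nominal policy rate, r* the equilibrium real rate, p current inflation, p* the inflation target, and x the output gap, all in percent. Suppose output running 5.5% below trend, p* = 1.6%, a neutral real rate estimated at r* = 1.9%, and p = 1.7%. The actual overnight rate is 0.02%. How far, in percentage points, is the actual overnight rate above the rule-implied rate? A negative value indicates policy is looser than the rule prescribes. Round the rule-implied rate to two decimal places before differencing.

0.81 pp

Output 5.5% below potential → x = -5.5.
i = 1.9 + 1.6 + 1.12 × (1.7 − 1.6) + 0.8 × (-5.5)
   = 1.9 + 1.6 + 0.112 − 4.4 = -0.79
Deviation = 0.02 − (-0.79) = 0.81 pp.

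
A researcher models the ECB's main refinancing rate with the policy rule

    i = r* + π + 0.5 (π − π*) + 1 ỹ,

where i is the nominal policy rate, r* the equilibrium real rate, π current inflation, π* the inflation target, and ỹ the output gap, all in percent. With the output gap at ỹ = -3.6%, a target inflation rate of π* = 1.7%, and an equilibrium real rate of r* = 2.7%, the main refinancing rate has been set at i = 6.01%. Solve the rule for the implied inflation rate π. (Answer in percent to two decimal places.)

Collecting π: i = r* + (1 + 0.5) π − 0.5 π* + 1 ỹ
1.5 π = 6.01 − 2.7 + 0.5 × 1.7 − 1 × (-3.6) = 7.76
π = 7.76 / 1.5 = 5.17

5.17%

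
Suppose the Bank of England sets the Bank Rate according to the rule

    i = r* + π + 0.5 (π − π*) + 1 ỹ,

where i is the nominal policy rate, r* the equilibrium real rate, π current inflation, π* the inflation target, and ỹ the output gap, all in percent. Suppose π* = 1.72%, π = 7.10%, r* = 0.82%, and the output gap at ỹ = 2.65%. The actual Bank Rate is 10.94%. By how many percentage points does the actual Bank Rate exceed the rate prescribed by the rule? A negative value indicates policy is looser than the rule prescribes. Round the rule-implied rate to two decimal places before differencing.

-2.32 pp

i = 0.82 + 7.10 + 0.5 × (7.10 − 1.72) + 1 × 2.65
   = 0.82 + 7.1 + 2.69 + 2.65 = 13.26
Deviation = 10.94 − 13.26 = -2.32 pp.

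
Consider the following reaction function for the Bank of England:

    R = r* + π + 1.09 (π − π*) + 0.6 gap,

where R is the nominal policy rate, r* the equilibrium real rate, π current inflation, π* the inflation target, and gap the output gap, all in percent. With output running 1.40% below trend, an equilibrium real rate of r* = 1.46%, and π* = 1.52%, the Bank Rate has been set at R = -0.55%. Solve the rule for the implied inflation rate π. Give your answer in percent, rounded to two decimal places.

0.23%

Output 1.40% below potential → gap = -1.40.
Collecting π: R = r* + (1 + 1.09) π − 1.09 π* + 0.6 gap
2.09 π = -0.55 − 1.46 + 1.09 × 1.52 − 0.6 × (-1.40) = 0.4868
π = 0.4868 / 2.09 = 0.23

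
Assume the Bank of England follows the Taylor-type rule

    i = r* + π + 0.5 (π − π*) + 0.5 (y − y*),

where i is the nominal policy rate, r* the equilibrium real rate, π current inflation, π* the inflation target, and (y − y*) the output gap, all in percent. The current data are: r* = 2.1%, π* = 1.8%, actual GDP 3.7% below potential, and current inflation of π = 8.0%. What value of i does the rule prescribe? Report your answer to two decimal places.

Output 3.7% below potential → (y − y*) = -3.7.
i = 2.1 + 8.0 + 0.5 × (8.0 − 1.8) + 0.5 × (-3.7)
   = 2.1 + 8 + 3.1 − 1.85 = 11.35

11.35%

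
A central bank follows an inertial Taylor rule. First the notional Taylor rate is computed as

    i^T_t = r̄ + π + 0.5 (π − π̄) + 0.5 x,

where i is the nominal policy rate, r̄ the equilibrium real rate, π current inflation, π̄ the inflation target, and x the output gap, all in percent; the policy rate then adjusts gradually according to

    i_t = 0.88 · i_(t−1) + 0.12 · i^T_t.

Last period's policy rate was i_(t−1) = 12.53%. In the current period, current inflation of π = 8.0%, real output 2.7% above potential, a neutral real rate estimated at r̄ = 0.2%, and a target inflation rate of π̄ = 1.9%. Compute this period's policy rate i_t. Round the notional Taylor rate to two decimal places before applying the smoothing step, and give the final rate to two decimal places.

Output 2.7% above potential → x = 2.7.
i^T_t = 0.2 + 8.0 + 0.5 × (8.0 − 1.9) + 0.5 × 2.7
   = 0.2 + 8 + 3.05 + 1.35 = 12.60
i_t = 0.88 × 12.53 + 0.12 × 12.60 = 11.0264 + 1.512 = 12.54

12.54%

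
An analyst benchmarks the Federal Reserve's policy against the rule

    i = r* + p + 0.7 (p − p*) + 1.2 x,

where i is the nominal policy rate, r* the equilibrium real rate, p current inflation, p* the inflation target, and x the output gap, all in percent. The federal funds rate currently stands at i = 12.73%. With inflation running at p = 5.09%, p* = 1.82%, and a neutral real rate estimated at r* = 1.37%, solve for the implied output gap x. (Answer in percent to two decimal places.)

1.2 x = 12.73 − 1.37 − 5.09 − 0.7 × (5.09 − 1.82) = 3.981
x = 3.981 / 1.2 = 3.32

3.32%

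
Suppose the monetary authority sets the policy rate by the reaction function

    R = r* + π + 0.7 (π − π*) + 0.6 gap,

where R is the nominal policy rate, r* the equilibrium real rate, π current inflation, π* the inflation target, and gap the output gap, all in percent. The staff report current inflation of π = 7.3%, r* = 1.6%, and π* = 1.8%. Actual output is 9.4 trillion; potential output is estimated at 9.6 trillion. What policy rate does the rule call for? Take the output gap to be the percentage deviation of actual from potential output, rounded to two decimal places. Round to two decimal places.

Output gap = 100 × (9.4 − 9.6) / 9.6 = -2.08%.
R = 1.60 + 7.30 + 0.7 × (7.30 − 1.80) + 0.6 × (-2.08)
   = 1.60 + 7.3 + 3.85 − 1.248 = 11.50

11.50%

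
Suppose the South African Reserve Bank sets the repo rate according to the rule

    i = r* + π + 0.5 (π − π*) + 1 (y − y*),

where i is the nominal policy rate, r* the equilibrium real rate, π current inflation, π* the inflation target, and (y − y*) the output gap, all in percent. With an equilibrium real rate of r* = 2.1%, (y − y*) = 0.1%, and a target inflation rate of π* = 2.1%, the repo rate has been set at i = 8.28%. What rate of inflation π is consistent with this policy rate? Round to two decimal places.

Collecting π: i = r* + (1 + 0.5) π − 0.5 π* + 1 (y − y*)
1.5 π = 8.28 − 2.1 + 0.5 × 2.1 − 1 × 0.1 = 7.13
π = 7.13 / 1.5 = 4.75

4.75%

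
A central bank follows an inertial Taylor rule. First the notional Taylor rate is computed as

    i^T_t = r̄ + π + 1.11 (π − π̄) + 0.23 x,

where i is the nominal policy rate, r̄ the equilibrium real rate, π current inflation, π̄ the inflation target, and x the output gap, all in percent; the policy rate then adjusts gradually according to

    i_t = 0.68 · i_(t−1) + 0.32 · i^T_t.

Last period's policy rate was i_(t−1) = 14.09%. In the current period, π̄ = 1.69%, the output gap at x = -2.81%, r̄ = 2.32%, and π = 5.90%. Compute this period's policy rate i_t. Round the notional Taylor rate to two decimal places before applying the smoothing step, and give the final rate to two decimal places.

13.50%

i^T_t = 2.32 + 5.90 + 1.11 × (5.90 − 1.69) + 0.23 × (-2.81)
   = 2.32 + 5.9 + 4.6731 − 0.6463 = 12.25
i_t = 0.68 × 14.09 + 0.32 × 12.25 = 9.5812 + 3.92 = 13.50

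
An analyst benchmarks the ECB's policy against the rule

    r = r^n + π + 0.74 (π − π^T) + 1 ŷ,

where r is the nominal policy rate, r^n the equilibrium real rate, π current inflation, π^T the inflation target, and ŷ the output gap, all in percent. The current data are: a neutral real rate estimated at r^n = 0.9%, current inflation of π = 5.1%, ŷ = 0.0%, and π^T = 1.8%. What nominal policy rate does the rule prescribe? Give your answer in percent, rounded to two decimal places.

r = 0.9 + 5.1 + 0.74 × (5.1 − 1.8) + 1 × 0.0
   = 0.9 + 5.1 + 2.442 + 0 = 8.44

8.44%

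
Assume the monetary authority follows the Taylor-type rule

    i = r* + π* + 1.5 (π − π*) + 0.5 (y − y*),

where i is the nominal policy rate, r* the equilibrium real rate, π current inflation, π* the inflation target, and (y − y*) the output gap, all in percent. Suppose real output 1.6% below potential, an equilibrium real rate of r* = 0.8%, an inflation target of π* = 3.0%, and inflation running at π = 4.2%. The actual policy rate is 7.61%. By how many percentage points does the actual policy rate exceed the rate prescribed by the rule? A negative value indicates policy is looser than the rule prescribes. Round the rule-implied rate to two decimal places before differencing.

Output 1.6% below potential → (y − y*) = -1.6.
i = 0.8 + 3.0 + 1.5 × (4.2 − 3.0) + 0.5 × (-1.6)
   = 0.8 + 3 + 1.8 − 0.8 = 4.80
Deviation = 7.61 − 4.80 = 2.81 pp.

2.81 pp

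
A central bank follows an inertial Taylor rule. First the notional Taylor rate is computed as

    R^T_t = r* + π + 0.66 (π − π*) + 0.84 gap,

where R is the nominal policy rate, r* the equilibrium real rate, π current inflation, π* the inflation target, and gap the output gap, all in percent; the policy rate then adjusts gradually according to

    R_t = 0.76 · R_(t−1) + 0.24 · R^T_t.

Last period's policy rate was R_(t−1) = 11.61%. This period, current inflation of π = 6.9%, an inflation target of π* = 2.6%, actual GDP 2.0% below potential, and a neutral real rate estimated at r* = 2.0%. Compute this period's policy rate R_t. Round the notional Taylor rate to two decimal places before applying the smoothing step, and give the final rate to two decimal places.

11.24%

Output 2.0% below potential → gap = -2.0.
R^T_t = 2.0 + 6.9 + 0.66 × (6.9 − 2.6) + 0.84 × (-2.0)
   = 2.0 + 6.9 + 2.838 − 1.68 = 10.06
R_t = 0.76 × 11.61 + 0.24 × 10.06 = 8.8236 + 2.4144 = 11.24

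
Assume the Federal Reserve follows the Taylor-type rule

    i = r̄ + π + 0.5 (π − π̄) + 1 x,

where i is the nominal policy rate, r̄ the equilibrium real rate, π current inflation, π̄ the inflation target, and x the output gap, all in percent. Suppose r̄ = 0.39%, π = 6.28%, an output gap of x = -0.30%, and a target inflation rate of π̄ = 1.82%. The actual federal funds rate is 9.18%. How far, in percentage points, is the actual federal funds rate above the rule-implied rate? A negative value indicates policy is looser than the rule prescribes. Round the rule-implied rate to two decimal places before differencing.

0.58 pp

i = 0.39 + 6.28 + 0.5 × (6.28 − 1.82) + 1 × (-0.30)
   = 0.39 + 6.28 + 2.23 − 0.3 = 8.60
Deviation = 9.18 − 8.60 = 0.58 pp.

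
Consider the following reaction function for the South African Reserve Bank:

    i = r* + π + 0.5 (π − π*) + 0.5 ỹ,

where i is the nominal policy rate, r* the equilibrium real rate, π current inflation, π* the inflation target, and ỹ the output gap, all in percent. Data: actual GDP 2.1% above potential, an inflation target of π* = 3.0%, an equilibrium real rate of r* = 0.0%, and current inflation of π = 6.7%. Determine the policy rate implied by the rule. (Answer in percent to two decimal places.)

Output 2.1% above potential → ỹ = 2.1.
i = 0.0 + 6.7 + 0.5 × (6.7 − 3.0) + 0.5 × 2.1
   = 0.0 + 6.7 + 1.85 + 1.05 = 9.60

9.60%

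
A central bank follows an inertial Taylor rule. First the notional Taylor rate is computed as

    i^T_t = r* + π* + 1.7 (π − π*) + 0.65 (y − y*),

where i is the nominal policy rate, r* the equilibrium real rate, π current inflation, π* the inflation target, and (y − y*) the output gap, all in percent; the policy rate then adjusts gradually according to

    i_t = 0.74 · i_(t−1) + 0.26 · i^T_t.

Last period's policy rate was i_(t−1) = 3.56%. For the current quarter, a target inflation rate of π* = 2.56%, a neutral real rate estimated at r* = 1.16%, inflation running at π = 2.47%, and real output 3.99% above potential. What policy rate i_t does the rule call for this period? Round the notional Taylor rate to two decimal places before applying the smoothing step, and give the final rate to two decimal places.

Output 3.99% above potential → (y − y*) = 3.99.
i^T_t = 1.16 + 2.56 + 1.7 × (2.47 − 2.56) + 0.65 × 3.99
   = 1.16 + 2.56 − 0.153 + 2.5935 = 6.16
i_t = 0.74 × 3.56 + 0.26 × 6.16 = 2.6344 + 1.6016 = 4.24

4.24%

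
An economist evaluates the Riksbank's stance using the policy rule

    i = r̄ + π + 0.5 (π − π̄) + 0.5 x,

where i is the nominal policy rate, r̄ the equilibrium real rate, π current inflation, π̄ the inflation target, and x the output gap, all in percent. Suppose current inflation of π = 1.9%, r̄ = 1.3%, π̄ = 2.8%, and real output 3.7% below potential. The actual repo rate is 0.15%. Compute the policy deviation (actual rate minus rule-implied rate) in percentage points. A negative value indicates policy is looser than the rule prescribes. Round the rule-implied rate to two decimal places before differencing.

-0.75 pp

Output 3.7% below potential → x = -3.7.
i = 1.3 + 1.9 + 0.5 × (1.9 − 2.8) + 0.5 × (-3.7)
   = 1.3 + 1.9 − 0.45 − 1.85 = 0.90
Deviation = 0.15 − 0.90 = -0.75 pp.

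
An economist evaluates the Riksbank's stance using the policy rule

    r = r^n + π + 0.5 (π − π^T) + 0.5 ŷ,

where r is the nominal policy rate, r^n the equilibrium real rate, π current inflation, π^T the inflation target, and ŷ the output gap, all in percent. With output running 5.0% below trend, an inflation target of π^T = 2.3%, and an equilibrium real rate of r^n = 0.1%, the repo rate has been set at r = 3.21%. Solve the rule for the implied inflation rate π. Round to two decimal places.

Output 5.0% below potential → ŷ = -5.0.
Collecting π: r = r^n + (1 + 0.5) π − 0.5 π^T + 0.5 ŷ
1.5 π = 3.21 − 0.1 + 0.5 × 2.3 − 0.5 × (-5.0) = 6.76
π = 6.76 / 1.5 = 4.51

4.51%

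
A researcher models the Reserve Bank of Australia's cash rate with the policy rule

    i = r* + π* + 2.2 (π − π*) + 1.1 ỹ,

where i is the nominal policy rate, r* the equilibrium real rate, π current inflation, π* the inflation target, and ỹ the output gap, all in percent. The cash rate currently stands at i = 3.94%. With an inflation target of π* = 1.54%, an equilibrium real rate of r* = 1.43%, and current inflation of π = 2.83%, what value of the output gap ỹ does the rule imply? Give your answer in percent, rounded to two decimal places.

-1.70%

1.1 ỹ = 3.94 − 1.43 − 1.54 − 2.2 × (2.83 − 1.54) = -1.868
ỹ = -1.868 / 1.1 = -1.70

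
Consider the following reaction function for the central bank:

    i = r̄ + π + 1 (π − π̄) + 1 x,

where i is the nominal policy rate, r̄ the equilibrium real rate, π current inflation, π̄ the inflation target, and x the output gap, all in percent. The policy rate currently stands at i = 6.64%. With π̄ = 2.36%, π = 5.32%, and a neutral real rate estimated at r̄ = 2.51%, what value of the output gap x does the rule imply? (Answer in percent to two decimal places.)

-4.15%

1 x = 6.64 − 2.51 − 5.32 − 1 × (5.32 − 2.36) = -4.15
x = -4.15 / 1 = -4.15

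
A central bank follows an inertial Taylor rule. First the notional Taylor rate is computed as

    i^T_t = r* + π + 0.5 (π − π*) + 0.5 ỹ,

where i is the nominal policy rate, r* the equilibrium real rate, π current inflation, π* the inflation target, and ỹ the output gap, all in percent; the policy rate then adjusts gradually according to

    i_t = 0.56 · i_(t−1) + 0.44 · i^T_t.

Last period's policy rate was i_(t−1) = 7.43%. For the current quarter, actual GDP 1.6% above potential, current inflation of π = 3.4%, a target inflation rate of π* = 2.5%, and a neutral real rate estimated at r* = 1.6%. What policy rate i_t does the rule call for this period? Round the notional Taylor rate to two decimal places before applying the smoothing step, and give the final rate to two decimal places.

Output 1.6% above potential → ỹ = 1.6.
i^T_t = 1.6 + 3.4 + 0.5 × (3.4 − 2.5) + 0.5 × 1.6
   = 1.6 + 3.4 + 0.45 + 0.8 = 6.25
i_t = 0.56 × 7.43 + 0.44 × 6.25 = 4.1608 + 2.75 = 6.91

6.91%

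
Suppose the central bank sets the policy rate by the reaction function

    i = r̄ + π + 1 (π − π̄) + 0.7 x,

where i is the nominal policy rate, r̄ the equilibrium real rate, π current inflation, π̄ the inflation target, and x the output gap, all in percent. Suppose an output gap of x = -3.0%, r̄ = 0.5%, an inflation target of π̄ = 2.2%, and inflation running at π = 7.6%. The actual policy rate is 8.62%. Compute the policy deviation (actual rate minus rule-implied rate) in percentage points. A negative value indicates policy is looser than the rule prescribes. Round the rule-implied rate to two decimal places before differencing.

i = 0.5 + 7.6 + 1 × (7.6 − 2.2) + 0.7 × (-3.0)
   = 0.5 + 7.6 + 5.4 − 2.1 = 11.40
Deviation = 8.62 − 11.40 = -2.78 pp.

-2.78 pp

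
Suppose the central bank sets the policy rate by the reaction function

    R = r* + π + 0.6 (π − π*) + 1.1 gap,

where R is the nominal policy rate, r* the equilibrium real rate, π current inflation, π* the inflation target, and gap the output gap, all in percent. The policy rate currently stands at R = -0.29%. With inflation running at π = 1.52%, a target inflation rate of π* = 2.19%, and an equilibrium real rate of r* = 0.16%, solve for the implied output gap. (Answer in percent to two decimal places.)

-1.43%

1.1 gap = -0.29 − 0.16 − 1.52 − 0.6 × (1.52 − 2.19) = -1.568
gap = -1.568 / 1.1 = -1.43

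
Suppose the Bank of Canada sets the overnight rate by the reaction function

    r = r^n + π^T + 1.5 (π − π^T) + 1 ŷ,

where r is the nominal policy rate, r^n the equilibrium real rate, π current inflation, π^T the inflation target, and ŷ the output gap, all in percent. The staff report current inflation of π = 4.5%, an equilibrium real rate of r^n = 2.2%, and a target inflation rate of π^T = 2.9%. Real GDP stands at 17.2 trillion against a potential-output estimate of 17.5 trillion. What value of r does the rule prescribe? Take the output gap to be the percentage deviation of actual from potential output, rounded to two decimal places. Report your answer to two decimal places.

5.79%

Output gap = 100 × (17.2 − 17.5) / 17.5 = -1.71%.
r = 2.20 + 2.90 + 1.5 × (4.50 − 2.90) + 1 × (-1.71)
   = 2.20 + 2.9 + 2.4 − 1.71 = 5.79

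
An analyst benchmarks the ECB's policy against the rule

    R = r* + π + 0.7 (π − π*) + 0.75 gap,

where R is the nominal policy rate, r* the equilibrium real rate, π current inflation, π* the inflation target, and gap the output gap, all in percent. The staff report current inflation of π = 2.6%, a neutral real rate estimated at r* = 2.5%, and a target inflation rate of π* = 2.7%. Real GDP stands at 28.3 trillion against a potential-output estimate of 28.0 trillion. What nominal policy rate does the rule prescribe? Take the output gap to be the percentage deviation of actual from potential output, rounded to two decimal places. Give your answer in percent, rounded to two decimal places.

5.83%

Output gap = 100 × (28.3 − 28.0) / 28.0 = 1.07%.
R = 2.50 + 2.60 + 0.7 × (2.60 − 2.70) + 0.75 × 1.07
   = 2.50 + 2.6 − 0.07 + 0.8025 = 5.83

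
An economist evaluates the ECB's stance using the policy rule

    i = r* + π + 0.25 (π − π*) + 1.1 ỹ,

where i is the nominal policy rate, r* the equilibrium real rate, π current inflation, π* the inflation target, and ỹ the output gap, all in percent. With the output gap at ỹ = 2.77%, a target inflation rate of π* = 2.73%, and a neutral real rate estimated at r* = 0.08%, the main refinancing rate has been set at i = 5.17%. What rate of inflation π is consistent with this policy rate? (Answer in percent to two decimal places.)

2.18%

Collecting π: i = r* + (1 + 0.25) π − 0.25 π* + 1.1 ỹ
1.25 π = 5.17 − 0.08 + 0.25 × 2.73 − 1.1 × 2.77 = 2.7255
π = 2.7255 / 1.25 = 2.18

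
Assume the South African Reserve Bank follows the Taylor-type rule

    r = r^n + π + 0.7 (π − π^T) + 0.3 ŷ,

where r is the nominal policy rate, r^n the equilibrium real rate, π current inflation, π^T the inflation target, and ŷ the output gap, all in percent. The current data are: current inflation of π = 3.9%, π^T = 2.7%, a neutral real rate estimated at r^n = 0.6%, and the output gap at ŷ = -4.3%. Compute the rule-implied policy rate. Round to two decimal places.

4.05%

r = 0.6 + 3.9 + 0.7 × (3.9 − 2.7) + 0.3 × (-4.3)
   = 0.6 + 3.9 + 0.84 − 1.29 = 4.05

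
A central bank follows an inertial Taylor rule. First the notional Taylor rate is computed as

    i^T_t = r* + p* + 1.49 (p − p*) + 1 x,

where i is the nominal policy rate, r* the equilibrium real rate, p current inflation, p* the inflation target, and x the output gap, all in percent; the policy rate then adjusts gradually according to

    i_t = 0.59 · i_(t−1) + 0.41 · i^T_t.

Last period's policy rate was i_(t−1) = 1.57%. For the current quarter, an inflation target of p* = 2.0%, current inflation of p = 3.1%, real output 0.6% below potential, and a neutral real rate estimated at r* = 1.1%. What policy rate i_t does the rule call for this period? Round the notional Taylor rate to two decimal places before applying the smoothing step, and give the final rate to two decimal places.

Output 0.6% below potential → x = -0.6.
i^T_t = 1.1 + 2.0 + 1.49 × (3.1 − 2.0) + 1 × (-0.6)
   = 1.1 + 2 + 1.639 − 0.6 = 4.14
i_t = 0.59 × 1.57 + 0.41 × 4.14 = 0.9263 + 1.6974 = 2.62

2.62%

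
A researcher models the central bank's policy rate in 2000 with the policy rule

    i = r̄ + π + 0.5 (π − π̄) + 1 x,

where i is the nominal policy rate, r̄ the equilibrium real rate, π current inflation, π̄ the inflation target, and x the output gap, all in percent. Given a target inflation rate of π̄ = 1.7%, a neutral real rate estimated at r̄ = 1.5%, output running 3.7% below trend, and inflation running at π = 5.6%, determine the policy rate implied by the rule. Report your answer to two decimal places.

Output 3.7% below potential → x = -3.7.
i = 1.5 + 5.6 + 0.5 × (5.6 − 1.7) + 1 × (-3.7)
   = 1.5 + 5.6 + 1.95 − 3.7 = 5.35

5.35%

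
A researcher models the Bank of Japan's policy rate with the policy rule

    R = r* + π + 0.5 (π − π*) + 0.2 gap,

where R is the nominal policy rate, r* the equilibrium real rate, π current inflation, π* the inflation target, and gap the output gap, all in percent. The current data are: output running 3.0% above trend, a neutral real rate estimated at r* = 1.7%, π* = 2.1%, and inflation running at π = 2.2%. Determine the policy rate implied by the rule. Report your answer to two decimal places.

4.55%

Output 3.0% above potential → gap = 3.0.
R = 1.7 + 2.2 + 0.5 × (2.2 − 2.1) + 0.2 × 3.0
   = 1.7 + 2.2 + 0.05 + 0.6 = 4.55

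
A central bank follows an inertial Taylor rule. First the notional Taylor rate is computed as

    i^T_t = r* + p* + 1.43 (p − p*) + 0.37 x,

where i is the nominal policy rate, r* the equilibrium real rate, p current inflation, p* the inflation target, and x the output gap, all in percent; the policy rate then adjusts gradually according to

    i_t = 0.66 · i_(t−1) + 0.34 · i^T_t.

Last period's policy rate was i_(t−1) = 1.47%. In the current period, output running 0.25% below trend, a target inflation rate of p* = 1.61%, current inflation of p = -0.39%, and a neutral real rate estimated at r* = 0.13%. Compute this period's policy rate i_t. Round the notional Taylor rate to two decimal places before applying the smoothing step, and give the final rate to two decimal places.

Output 0.25% below potential → x = -0.25.
i^T_t = 0.13 + 1.61 + 1.43 × (-0.39 − 1.61) + 0.37 × (-0.25)
   = 0.13 + 1.61 − 2.86 − 0.0925 = -1.21
i_t = 0.66 × 1.47 + 0.34 × (-1.21) = 0.9702 − 0.4114 = 0.56

0.56%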